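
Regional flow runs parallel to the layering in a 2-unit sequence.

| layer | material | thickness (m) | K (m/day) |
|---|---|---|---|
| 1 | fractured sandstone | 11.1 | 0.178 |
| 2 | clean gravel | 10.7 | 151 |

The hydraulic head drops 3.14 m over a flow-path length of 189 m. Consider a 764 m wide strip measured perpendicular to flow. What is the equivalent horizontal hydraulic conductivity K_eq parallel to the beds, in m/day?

Flow is parallel to layering, so each bed carries its own Darcy discharge and the transmissivities add.
Σ(K_i·b_i) = 0.178×11.1 + 151×10.7 = 1618 m²/day.
Total thickness b = 21.80 m, so K_eq = Σ(K_i·b_i)/b = 74.21 m/day.

74.2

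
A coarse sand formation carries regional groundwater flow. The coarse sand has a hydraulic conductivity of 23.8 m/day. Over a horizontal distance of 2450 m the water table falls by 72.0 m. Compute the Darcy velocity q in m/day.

Hydraulic gradient i = Δh / L = 72.0 / 2450 = 0.02939.
Specific discharge q = K · i = 23.80 × 0.02939 = 0.6994 m/day.

0.699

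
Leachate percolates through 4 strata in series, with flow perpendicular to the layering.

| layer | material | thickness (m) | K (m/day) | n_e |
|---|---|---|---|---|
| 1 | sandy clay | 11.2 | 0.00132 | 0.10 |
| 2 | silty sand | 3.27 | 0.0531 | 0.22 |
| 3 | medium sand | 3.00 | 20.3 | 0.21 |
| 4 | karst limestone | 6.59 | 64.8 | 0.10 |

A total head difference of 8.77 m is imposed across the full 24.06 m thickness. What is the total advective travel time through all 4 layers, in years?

8.35

With flow normal to the layers, continuity requires the same specific discharge q through every layer.
Σ(b_i/K_i) = 11.2/0.00132 + 3.27/0.0531 + 3.00/20.3 + 6.59/64.8 = 8547 d.
q = Δh / Σ(b_i/K_i) = 8.77 / 8547 = 0.001026 m/day.
In each layer the seepage velocity is v_i = q/n_i, so the layer transit time is t_i = b_i·n_i / q:
  layer 1 (sandy clay): t_1 = 11.2 × 0.10 / 0.001026 = 1091 d
  layer 2 (silty sand): t_2 = 3.27 × 0.22 / 0.001026 = 701.1 d
  layer 3 (medium sand): t_3 = 3.00 × 0.21 / 0.001026 = 614.0 d
  layer 4 (karst limestone): t_4 = 6.59 × 0.10 / 0.001026 = 642.2 d
Total t = Σ t_i = 3049 days = 8.347 years.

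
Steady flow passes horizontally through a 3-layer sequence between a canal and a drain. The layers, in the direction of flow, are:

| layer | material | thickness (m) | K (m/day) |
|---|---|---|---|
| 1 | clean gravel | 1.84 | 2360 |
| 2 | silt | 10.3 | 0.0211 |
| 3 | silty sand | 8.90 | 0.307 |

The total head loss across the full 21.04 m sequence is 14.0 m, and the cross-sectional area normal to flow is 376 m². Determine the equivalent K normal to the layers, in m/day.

Flow is perpendicular to layering, so the layers act in series and the equivalent K is the thickness-weighted harmonic mean.
Total thickness L = 1.84 + 10.3 + 8.90 = 21.04 m.
Σ(b_i/K_i) = 1.84/2360 + 10.3/0.0211 + 8.90/0.307 = 517.1 d.
K_eq = L / Σ(b_i/K_i) = 21.04 / 517.1 = 0.04069 m/day.

0.0407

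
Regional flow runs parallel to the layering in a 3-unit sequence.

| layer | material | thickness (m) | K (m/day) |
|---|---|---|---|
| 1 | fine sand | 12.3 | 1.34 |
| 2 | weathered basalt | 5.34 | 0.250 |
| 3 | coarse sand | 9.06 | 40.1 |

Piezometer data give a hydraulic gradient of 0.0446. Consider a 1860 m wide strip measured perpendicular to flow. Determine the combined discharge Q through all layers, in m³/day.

Flow is parallel to layering, so each bed carries its own Darcy discharge and the transmissivities add.
Σ(K_i·b_i) = 1.34×12.3 + 0.250×5.34 + 40.1×9.06 = 381.1 m²/day.
Hydraulic gradient i = 0.0446.
Q = Σ(K_i·b_i) · W · i = 381.1 × 1860 × 0.04460 = 31616 m³/day.

31600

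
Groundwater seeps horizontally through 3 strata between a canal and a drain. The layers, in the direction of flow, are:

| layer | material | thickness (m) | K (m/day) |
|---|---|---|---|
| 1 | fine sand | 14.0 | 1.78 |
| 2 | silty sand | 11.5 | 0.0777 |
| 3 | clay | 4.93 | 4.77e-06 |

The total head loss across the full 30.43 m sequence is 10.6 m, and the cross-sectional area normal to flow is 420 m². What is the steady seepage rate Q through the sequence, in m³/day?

0.00431

Flow is perpendicular to layering, so the layers act in series and the equivalent K is the thickness-weighted harmonic mean.
Total thickness L = 14.0 + 11.5 + 4.93 = 30.43 m.
Σ(b_i/K_i) = 14.0/1.78 + 11.5/0.0777 + 4.93/4.77e-06 = 1.034e+06 d.
K_eq = L / Σ(b_i/K_i) = 30.43 / 1.034e+06 = 2.944e-05 m/day.
Q = K_eq · A · (Δh/L) = 2.944e-05 × 420 × (10.6/30.43) = 0.004307 m³/day.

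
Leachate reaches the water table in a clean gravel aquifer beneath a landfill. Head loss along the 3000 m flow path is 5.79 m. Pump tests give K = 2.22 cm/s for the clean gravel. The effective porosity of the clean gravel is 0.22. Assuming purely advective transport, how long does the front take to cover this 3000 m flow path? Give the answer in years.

0.488

Convert K: 2.22 cm/s × 864 = 1918 m/day.
Hydraulic gradient i = Δh / L = 5.79 / 3000 = 0.001930.
Darcy flux q = K · i = 1918 × 0.001930 = 3.702 m/day.
Seepage velocity v = q / n_e = 3.702 / 0.22 = 16.83 m/day.
Travel time t = L / v = 3000 / 16.83 = 178.3 days = 0.4881 years.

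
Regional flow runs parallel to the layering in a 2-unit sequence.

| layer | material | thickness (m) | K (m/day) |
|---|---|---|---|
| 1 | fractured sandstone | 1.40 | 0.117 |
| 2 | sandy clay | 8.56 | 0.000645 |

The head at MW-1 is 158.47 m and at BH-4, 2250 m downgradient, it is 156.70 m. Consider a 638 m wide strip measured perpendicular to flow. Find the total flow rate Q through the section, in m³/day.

0.0850

Flow is parallel to layering, so each bed carries its own Darcy discharge and the transmissivities add.
Σ(K_i·b_i) = 0.117×1.40 + 0.000645×8.56 = 0.1693 m²/day.
Hydraulic gradient i = (158.47 − 156.70) / 2250 = 1.77 / 2250 = 0.0007867.
Q = Σ(K_i·b_i) · W · i = 0.1693 × 638 × 0.0007867 = 0.08498 m³/day.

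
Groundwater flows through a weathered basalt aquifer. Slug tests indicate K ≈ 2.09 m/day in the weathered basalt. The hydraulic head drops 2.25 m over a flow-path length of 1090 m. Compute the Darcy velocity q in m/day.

0.00431

Hydraulic gradient i = Δh / L = 2.25 / 1090 = 0.002064.
Specific discharge q = K · i = 2.090 × 0.002064 = 0.004314 m/day.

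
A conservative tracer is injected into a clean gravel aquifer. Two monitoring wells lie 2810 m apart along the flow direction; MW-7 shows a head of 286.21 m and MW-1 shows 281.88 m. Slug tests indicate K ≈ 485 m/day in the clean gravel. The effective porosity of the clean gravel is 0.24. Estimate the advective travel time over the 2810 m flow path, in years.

2.47

Hydraulic gradient i = (286.21 − 281.88) / 2810 = 4.33 / 2810 = 0.001541.
Darcy flux q = K · i = 485.0 × 0.001541 = 0.7473 m/day.
Seepage velocity v = q / n_e = 0.7473 / 0.24 = 3.114 m/day.
Travel time t = L / v = 2810 / 3.114 = 902.4 days = 2.471 years.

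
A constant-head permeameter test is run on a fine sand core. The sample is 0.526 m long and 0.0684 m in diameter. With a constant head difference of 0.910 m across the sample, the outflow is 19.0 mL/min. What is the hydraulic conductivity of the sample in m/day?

4.30

Cross-sectional area A = π·(d/2)² = π × (0.0684/2)² = 0.003675 m².
Convert discharge: 19.0 mL/min = 3.167e-07 m³/s.
Darcy's law rearranged: K = Q·L / (A·Δh) = 3.167e-07 × 0.526 / (0.003675 × 0.910) = 4.981e-05 m/s = 4.304 m/day.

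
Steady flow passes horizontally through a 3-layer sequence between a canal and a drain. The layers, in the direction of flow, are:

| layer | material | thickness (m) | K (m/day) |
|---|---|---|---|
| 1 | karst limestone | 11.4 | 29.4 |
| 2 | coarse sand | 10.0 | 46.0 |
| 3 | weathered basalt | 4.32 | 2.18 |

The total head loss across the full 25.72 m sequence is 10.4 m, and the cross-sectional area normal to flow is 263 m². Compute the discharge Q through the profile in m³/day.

Flow is perpendicular to layering, so the layers act in series and the equivalent K is the thickness-weighted harmonic mean.
Total thickness L = 11.4 + 10.0 + 4.32 = 25.72 m.
Σ(b_i/K_i) = 11.4/29.4 + 10.0/46.0 + 4.32/2.18 = 2.587 d.
K_eq = L / Σ(b_i/K_i) = 25.72 / 2.587 = 9.943 m/day.
Q = K_eq · A · (Δh/L) = 9.943 × 263 × (10.4/25.72) = 1057 m³/day.

1060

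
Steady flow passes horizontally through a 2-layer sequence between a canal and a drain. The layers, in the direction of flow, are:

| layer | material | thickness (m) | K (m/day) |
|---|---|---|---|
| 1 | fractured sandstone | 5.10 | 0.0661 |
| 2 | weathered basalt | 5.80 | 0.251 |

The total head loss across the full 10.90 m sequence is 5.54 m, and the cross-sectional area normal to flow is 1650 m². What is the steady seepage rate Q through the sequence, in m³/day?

91.2

Flow is perpendicular to layering, so the layers act in series and the equivalent K is the thickness-weighted harmonic mean.
Total thickness L = 5.10 + 5.80 = 10.90 m.
Σ(b_i/K_i) = 5.10/0.0661 + 5.80/0.251 = 100.3 d.
K_eq = L / Σ(b_i/K_i) = 10.90 / 100.3 = 0.1087 m/day.
Q = K_eq · A · (Δh/L) = 0.1087 × 1650 × (5.54/10.90) = 91.17 m³/day.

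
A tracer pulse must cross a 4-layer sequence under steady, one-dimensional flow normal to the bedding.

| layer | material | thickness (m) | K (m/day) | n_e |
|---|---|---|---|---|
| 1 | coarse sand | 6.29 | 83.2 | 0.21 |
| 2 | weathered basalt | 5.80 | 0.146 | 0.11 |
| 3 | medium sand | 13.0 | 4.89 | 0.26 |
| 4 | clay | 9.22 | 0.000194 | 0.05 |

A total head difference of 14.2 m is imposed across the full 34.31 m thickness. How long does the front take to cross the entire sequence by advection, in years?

53.2

With flow normal to the layers, continuity requires the same specific discharge q through every layer.
Σ(b_i/K_i) = 6.29/83.2 + 5.80/0.146 + 13.0/4.89 + 9.22/0.000194 = 47568 d.
q = Δh / Σ(b_i/K_i) = 14.2 / 47568 = 0.0002985 m/day.
In each layer the seepage velocity is v_i = q/n_i, so the layer transit time is t_i = b_i·n_i / q:
  layer 1 (coarse sand): t_1 = 6.29 × 0.21 / 0.0002985 = 4425 d
  layer 2 (weathered basalt): t_2 = 5.80 × 0.11 / 0.0002985 = 2137 d
  layer 3 (medium sand): t_3 = 13.0 × 0.26 / 0.0002985 = 11323 d
  layer 4 (clay): t_4 = 9.22 × 0.05 / 0.0002985 = 1544 d
Total t = Σ t_i = 19429 days = 53.19 years.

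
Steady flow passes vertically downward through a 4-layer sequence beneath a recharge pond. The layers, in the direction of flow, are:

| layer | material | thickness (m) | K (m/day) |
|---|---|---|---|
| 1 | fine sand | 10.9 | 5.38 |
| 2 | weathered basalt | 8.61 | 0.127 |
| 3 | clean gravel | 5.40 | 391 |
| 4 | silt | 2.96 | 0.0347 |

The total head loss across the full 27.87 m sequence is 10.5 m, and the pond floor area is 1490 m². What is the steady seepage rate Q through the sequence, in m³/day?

Flow is perpendicular to layering, so the layers act in series and the equivalent K is the thickness-weighted harmonic mean.
Total thickness L = 10.9 + 8.61 + 5.40 + 2.96 = 27.87 m.
Σ(b_i/K_i) = 10.9/5.38 + 8.61/0.127 + 5.40/391 + 2.96/0.0347 = 155.1 d.
K_eq = L / Σ(b_i/K_i) = 27.87 / 155.1 = 0.1796 m/day.
Q = K_eq · A · (Δh/L) = 0.1796 × 1490 × (10.5/27.87) = 100.8 m³/day.

101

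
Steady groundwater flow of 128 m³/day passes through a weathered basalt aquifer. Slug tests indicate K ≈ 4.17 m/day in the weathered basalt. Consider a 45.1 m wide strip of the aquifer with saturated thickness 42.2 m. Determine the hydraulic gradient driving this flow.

0.0161

Cross-sectional area A = 45.1 × 42.2 = 1903 m².
From Q = K·A·i, i = Q / (K·A) = 128 / (4.170 × 1903) = 0.01613.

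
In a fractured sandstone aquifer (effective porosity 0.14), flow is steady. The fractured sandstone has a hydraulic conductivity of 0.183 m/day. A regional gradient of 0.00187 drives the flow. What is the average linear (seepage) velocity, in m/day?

0.00244

Hydraulic gradient i = 0.00187.
Darcy flux q = K · i = 0.1830 × 0.001870 = 0.0003422 m/day.
Seepage velocity v = q / n_e = 0.0003422 / 0.14 = 0.002444 m/day.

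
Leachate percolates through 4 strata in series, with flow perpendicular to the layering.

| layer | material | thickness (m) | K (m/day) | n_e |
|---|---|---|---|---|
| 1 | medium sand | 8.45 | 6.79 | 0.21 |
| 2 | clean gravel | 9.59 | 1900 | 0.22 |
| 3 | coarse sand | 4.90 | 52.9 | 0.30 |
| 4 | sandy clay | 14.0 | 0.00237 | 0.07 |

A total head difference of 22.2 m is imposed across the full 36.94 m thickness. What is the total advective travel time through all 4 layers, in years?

4.62

With flow normal to the layers, continuity requires the same specific discharge q through every layer.
Σ(b_i/K_i) = 8.45/6.79 + 9.59/1900 + 4.90/52.9 + 14.0/0.00237 = 5909 d.
q = Δh / Σ(b_i/K_i) = 22.2 / 5909 = 0.003757 m/day.
In each layer the seepage velocity is v_i = q/n_i, so the layer transit time is t_i = b_i·n_i / q:
  layer 1 (medium sand): t_1 = 8.45 × 0.21 / 0.003757 = 472.3 d
  layer 2 (clean gravel): t_2 = 9.59 × 0.22 / 0.003757 = 561.5 d
  layer 3 (coarse sand): t_3 = 4.90 × 0.30 / 0.003757 = 391.2 d
  layer 4 (sandy clay): t_4 = 14.0 × 0.07 / 0.003757 = 260.8 d
Total t = Σ t_i = 1686 days = 4.616 years.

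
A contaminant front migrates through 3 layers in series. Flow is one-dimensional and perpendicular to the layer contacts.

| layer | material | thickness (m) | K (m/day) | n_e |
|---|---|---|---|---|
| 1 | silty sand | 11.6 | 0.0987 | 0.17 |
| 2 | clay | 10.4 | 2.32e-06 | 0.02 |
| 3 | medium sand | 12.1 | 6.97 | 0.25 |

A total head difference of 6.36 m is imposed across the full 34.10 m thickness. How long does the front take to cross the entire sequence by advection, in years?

10000

With flow normal to the layers, continuity requires the same specific discharge q through every layer.
Σ(b_i/K_i) = 11.6/0.0987 + 10.4/2.32e-06 + 12.1/6.97 = 4.483e+06 d.
q = Δh / Σ(b_i/K_i) = 6.36 / 4.483e+06 = 1.419e-06 m/day.
In each layer the seepage velocity is v_i = q/n_i, so the layer transit time is t_i = b_i·n_i / q:
  layer 1 (silty sand): t_1 = 11.6 × 0.17 / 1.419e-06 = 1.390e+06 d
  layer 2 (clay): t_2 = 10.4 × 0.02 / 1.419e-06 = 1.466e+05 d
  layer 3 (medium sand): t_3 = 12.1 × 0.25 / 1.419e-06 = 2.132e+06 d
Total t = Σ t_i = 3.669e+06 days = 10045 years.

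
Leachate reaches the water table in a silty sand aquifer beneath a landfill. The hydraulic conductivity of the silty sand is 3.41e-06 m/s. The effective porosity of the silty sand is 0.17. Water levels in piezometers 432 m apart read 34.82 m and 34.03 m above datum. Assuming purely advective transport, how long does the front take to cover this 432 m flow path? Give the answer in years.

Convert K: 3.41e-06 m/s × 86400 = 0.2946 m/day.
Hydraulic gradient i = (34.82 − 34.03) / 432 = 0.79 / 432 = 0.001829.
Darcy flux q = K · i = 0.2946 × 0.001829 = 0.0005388 m/day.
Seepage velocity v = q / n_e = 0.0005388 / 0.17 = 0.003169 m/day.
Travel time t = L / v = 432 / 0.003169 = 1.363e+05 days = 373.2 years.

373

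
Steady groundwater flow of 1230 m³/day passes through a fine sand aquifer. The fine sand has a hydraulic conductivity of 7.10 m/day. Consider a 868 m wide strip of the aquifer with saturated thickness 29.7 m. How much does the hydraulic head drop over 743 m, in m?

Cross-sectional area A = 868 × 29.7 = 25780 m².
From Q = K·A·i, i = Q / (K·A) = 1230 / (7.100 × 25780) = 0.006720.
Head loss Δh = i · L = 0.006720 × 743 = 4.993 m.

4.99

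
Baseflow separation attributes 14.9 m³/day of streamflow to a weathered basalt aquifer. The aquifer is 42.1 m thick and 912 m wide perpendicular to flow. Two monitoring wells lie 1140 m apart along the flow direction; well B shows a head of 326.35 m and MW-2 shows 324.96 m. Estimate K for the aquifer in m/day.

Cross-sectional area A = 912 × 42.1 = 38395 m².
Hydraulic gradient i = (326.35 − 324.96) / 1140 = 1.39 / 1140 = 0.001219.
From Q = K·A·i, K = Q / (A·i) = 14.9 / (38395 × 0.001219) = 0.3183 m/day.

0.318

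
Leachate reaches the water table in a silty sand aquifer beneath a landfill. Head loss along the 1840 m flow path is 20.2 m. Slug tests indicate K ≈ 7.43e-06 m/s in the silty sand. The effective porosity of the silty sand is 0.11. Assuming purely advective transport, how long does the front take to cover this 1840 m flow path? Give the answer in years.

Convert K: 7.43e-06 m/s × 86400 = 0.6420 m/day.
Hydraulic gradient i = Δh / L = 20.2 / 1840 = 0.01098.
Darcy flux q = K · i = 0.6420 × 0.01098 = 0.007048 m/day.
Seepage velocity v = q / n_e = 0.007048 / 0.11 = 0.06407 m/day.
Travel time t = L / v = 1840 / 0.06407 = 28719 days = 78.63 years.

78.6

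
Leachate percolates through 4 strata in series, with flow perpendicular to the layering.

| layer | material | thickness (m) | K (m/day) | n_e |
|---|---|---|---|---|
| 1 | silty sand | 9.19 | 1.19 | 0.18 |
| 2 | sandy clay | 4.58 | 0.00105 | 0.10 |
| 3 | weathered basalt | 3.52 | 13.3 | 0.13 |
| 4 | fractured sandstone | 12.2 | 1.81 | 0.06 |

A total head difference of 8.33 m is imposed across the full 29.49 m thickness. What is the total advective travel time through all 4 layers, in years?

With flow normal to the layers, continuity requires the same specific discharge q through every layer.
Σ(b_i/K_i) = 9.19/1.19 + 4.58/0.00105 + 3.52/13.3 + 12.2/1.81 = 4377 d.
q = Δh / Σ(b_i/K_i) = 8.33 / 4377 = 0.001903 m/day.
In each layer the seepage velocity is v_i = q/n_i, so the layer transit time is t_i = b_i·n_i / q:
  layer 1 (silty sand): t_1 = 9.19 × 0.18 / 0.001903 = 869.1 d
  layer 2 (sandy clay): t_2 = 4.58 × 0.10 / 0.001903 = 240.6 d
  layer 3 (weathered basalt): t_3 = 3.52 × 0.13 / 0.001903 = 240.4 d
  layer 4 (fractured sandstone): t_4 = 12.2 × 0.06 / 0.001903 = 384.6 d
Total t = Σ t_i = 1735 days = 4.750 years.

4.75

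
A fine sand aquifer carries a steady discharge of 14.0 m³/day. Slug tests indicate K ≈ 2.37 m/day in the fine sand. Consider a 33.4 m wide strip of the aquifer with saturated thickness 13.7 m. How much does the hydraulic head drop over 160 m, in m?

2.07

Cross-sectional area A = 33.4 × 13.7 = 457.6 m².
From Q = K·A·i, i = Q / (K·A) = 14.0 / (2.370 × 457.6) = 0.01291.
Head loss Δh = i · L = 0.01291 × 160 = 2.066 m.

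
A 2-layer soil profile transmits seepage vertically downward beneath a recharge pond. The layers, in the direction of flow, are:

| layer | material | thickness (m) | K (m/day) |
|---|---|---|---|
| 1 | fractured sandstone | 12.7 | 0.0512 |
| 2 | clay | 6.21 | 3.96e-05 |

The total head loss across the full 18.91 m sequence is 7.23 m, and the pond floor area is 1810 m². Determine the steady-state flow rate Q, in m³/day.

0.0833

Flow is perpendicular to layering, so the layers act in series and the equivalent K is the thickness-weighted harmonic mean.
Total thickness L = 12.7 + 6.21 = 18.91 m.
Σ(b_i/K_i) = 12.7/0.0512 + 6.21/3.96e-05 = 1.571e+05 d.
K_eq = L / Σ(b_i/K_i) = 18.91 / 1.571e+05 = 0.0001204 m/day.
Q = K_eq · A · (Δh/L) = 0.0001204 × 1810 × (7.23/18.91) = 0.08332 m³/day.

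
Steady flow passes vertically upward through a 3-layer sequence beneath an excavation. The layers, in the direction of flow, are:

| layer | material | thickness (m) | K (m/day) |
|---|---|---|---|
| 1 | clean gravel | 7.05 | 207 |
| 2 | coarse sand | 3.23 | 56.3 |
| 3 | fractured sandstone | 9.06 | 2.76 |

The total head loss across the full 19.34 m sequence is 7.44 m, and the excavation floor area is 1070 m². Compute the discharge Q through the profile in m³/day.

2360

Flow is perpendicular to layering, so the layers act in series and the equivalent K is the thickness-weighted harmonic mean.
Total thickness L = 7.05 + 3.23 + 9.06 = 19.34 m.
Σ(b_i/K_i) = 7.05/207 + 3.23/56.3 + 9.06/2.76 = 3.374 d.
K_eq = L / Σ(b_i/K_i) = 19.34 / 3.374 = 5.732 m/day.
Q = K_eq · A · (Δh/L) = 5.732 × 1070 × (7.44/19.34) = 2359 m³/day.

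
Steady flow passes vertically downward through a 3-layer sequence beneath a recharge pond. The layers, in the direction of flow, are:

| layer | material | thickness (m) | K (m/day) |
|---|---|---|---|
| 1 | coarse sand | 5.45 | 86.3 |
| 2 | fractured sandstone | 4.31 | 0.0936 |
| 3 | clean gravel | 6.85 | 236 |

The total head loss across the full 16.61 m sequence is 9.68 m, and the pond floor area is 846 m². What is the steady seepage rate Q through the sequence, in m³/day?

177

Flow is perpendicular to layering, so the layers act in series and the equivalent K is the thickness-weighted harmonic mean.
Total thickness L = 5.45 + 4.31 + 6.85 = 16.61 m.
Σ(b_i/K_i) = 5.45/86.3 + 4.31/0.0936 + 6.85/236 = 46.14 d.
K_eq = L / Σ(b_i/K_i) = 16.61 / 46.14 = 0.3600 m/day.
Q = K_eq · A · (Δh/L) = 0.3600 × 846 × (9.68/16.61) = 177.5 m³/day.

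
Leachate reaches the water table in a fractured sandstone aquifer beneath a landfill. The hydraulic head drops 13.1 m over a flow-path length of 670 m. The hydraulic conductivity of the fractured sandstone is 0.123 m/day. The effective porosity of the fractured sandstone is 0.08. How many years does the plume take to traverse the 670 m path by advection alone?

Hydraulic gradient i = Δh / L = 13.1 / 670 = 0.01955.
Darcy flux q = K · i = 0.1230 × 0.01955 = 0.002405 m/day.
Seepage velocity v = q / n_e = 0.002405 / 0.08 = 0.03006 m/day.
Travel time t = L / v = 670 / 0.03006 = 22288 days = 61.02 years.

61.0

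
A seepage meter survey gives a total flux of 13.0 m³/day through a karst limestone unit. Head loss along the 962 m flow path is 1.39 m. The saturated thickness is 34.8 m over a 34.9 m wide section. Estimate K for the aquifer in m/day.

Cross-sectional area A = 34.9 × 34.8 = 1215 m².
Hydraulic gradient i = Δh / L = 1.39 / 962 = 0.001445.
From Q = K·A·i, K = Q / (A·i) = 13.0 / (1215 × 0.001445) = 7.408 m/day.

7.41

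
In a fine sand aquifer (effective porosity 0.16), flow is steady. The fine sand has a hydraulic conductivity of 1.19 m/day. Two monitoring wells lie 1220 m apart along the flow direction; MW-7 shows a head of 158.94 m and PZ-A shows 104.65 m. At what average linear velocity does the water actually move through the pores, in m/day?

Hydraulic gradient i = (158.94 − 104.65) / 1220 = 54.29 / 1220 = 0.04450.
Darcy flux q = K · i = 1.190 × 0.04450 = 0.05295 m/day.
Seepage velocity v = q / n_e = 0.05295 / 0.16 = 0.3310 m/day.

0.331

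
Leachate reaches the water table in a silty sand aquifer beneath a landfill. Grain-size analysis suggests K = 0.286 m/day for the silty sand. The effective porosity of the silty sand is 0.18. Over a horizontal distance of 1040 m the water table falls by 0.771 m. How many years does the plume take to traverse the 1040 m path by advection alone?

Hydraulic gradient i = Δh / L = 0.771 / 1040 = 0.0007413.
Darcy flux q = K · i = 0.2860 × 0.0007413 = 0.0002120 m/day.
Seepage velocity v = q / n_e = 0.0002120 / 0.18 = 0.001178 m/day.
Travel time t = L / v = 1040 / 0.001178 = 8.829e+05 days = 2417 years.

2420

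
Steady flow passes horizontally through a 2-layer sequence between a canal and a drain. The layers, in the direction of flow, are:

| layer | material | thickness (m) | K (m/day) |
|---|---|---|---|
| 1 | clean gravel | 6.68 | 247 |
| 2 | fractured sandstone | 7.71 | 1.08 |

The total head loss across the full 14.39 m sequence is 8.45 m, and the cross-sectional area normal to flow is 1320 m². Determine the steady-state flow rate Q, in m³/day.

1560

Flow is perpendicular to layering, so the layers act in series and the equivalent K is the thickness-weighted harmonic mean.
Total thickness L = 6.68 + 7.71 = 14.39 m.
Σ(b_i/K_i) = 6.68/247 + 7.71/1.08 = 7.166 d.
K_eq = L / Σ(b_i/K_i) = 14.39 / 7.166 = 2.008 m/day.
Q = K_eq · A · (Δh/L) = 2.008 × 1320 × (8.45/14.39) = 1557 m³/day.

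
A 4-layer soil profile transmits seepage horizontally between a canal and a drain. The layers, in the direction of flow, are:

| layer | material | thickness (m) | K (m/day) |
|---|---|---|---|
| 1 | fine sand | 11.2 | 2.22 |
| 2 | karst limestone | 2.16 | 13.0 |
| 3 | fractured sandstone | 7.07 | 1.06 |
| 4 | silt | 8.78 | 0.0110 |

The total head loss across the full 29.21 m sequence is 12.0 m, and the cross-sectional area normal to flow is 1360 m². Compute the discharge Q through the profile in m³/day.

20.1

Flow is perpendicular to layering, so the layers act in series and the equivalent K is the thickness-weighted harmonic mean.
Total thickness L = 11.2 + 2.16 + 7.07 + 8.78 = 29.21 m.
Σ(b_i/K_i) = 11.2/2.22 + 2.16/13.0 + 7.07/1.06 + 8.78/0.0110 = 810.1 d.
K_eq = L / Σ(b_i/K_i) = 29.21 / 810.1 = 0.03606 m/day.
Q = K_eq · A · (Δh/L) = 0.03606 × 1360 × (12.0/29.21) = 20.15 m³/day.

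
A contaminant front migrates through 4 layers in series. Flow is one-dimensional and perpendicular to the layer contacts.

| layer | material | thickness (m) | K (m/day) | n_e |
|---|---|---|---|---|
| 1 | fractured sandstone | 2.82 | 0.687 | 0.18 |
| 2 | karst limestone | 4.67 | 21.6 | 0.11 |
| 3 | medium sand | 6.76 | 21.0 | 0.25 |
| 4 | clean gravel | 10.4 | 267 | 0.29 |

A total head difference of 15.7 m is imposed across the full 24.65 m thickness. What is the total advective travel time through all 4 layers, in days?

With flow normal to the layers, continuity requires the same specific discharge q through every layer.
Σ(b_i/K_i) = 2.82/0.687 + 4.67/21.6 + 6.76/21.0 + 10.4/267 = 4.682 d.
q = Δh / Σ(b_i/K_i) = 15.7 / 4.682 = 3.353 m/day.
In each layer the seepage velocity is v_i = q/n_i, so the layer transit time is t_i = b_i·n_i / q:
  layer 1 (fractured sandstone): t_1 = 2.82 × 0.18 / 3.353 = 0.1514 d
  layer 2 (karst limestone): t_2 = 4.67 × 0.11 / 3.353 = 0.1532 d
  layer 3 (medium sand): t_3 = 6.76 × 0.25 / 3.353 = 0.5040 d
  layer 4 (clean gravel): t_4 = 10.4 × 0.29 / 3.353 = 0.8994 d
Total t = Σ t_i = 1.708 days.

1.71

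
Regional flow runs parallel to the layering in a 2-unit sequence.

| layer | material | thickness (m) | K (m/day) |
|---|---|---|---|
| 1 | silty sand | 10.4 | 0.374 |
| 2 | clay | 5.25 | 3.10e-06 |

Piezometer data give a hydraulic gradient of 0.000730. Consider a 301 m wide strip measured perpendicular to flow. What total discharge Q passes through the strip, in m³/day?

Flow is parallel to layering, so each bed carries its own Darcy discharge and the transmissivities add.
Σ(K_i·b_i) = 0.374×10.4 + 3.10e-06×5.25 = 3.890 m²/day.
Hydraulic gradient i = 0.000730.
Q = Σ(K_i·b_i) · W · i = 3.890 × 301 × 0.0007300 = 0.8547 m³/day.

0.855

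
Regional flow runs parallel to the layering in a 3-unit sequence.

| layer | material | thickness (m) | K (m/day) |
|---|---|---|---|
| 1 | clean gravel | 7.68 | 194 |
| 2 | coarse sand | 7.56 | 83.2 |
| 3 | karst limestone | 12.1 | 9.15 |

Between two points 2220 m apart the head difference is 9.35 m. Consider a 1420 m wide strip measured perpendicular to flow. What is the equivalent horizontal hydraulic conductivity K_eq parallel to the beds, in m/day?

81.6

Flow is parallel to layering, so each bed carries its own Darcy discharge and the transmissivities add.
Σ(K_i·b_i) = 194×7.68 + 83.2×7.56 + 9.15×12.1 = 2230 m²/day.
Total thickness b = 27.34 m, so K_eq = Σ(K_i·b_i)/b = 81.55 m/day.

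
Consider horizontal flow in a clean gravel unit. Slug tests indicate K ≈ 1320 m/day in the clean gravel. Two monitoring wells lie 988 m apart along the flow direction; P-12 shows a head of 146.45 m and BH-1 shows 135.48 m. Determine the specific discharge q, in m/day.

14.7

Hydraulic gradient i = (146.45 − 135.48) / 988 = 10.97 / 988 = 0.01110.
Specific discharge q = K · i = 1320 × 0.01110 = 14.66 m/day.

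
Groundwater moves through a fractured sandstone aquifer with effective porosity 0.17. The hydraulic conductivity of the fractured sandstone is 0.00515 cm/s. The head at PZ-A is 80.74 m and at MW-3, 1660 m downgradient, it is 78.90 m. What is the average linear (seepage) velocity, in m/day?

Convert K: 0.00515 cm/s × 864 = 4.450 m/day.
Hydraulic gradient i = (80.74 − 78.90) / 1660 = 1.84 / 1660 = 0.001108.
Darcy flux q = K · i = 4.450 × 0.001108 = 0.004932 m/day.
Seepage velocity v = q / n_e = 0.004932 / 0.17 = 0.02901 m/day.

0.0290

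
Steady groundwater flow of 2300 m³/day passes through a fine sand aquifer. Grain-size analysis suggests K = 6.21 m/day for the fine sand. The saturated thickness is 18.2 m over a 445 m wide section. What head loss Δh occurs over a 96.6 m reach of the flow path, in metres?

Cross-sectional area A = 445 × 18.2 = 8099 m².
From Q = K·A·i, i = Q / (K·A) = 2300 / (6.210 × 8099) = 0.04573.
Head loss Δh = i · L = 0.04573 × 96.6 = 4.418 m.

4.42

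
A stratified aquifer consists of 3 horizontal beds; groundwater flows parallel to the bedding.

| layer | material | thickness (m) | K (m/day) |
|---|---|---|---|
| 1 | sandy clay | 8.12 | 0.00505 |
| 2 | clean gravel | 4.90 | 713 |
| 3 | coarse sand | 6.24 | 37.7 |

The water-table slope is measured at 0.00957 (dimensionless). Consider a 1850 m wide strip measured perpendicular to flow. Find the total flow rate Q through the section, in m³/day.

66000

Flow is parallel to layering, so each bed carries its own Darcy discharge and the transmissivities add.
Σ(K_i·b_i) = 0.00505×8.12 + 713×4.90 + 37.7×6.24 = 3729 m²/day.
Hydraulic gradient i = 0.00957.
Q = Σ(K_i·b_i) · W · i = 3729 × 1850 × 0.009570 = 66020 m³/day.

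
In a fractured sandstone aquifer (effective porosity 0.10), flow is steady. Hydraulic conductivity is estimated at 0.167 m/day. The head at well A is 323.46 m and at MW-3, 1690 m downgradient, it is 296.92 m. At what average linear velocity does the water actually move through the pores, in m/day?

Hydraulic gradient i = (323.46 − 296.92) / 1690 = 26.54 / 1690 = 0.01570.
Darcy flux q = K · i = 0.1670 × 0.01570 = 0.002623 m/day.
Seepage velocity v = q / n_e = 0.002623 / 0.10 = 0.02623 m/day.

0.0262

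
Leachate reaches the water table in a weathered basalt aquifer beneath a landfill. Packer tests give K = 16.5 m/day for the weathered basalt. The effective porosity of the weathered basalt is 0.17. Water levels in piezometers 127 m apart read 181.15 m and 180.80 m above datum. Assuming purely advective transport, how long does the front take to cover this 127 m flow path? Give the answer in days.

Hydraulic gradient i = (181.15 − 180.80) / 127 = 0.35 / 127 = 0.002756.
Darcy flux q = K · i = 16.50 × 0.002756 = 0.04547 m/day.
Seepage velocity v = q / n_e = 0.04547 / 0.17 = 0.2675 m/day.
Travel time t = L / v = 127 / 0.2675 = 474.8 days.

475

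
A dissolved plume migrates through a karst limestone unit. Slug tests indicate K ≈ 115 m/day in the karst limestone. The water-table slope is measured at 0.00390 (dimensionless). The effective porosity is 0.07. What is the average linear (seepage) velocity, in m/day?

Hydraulic gradient i = 0.00390.
Darcy flux q = K · i = 115.0 × 0.003900 = 0.4485 m/day.
Seepage velocity v = q / n_e = 0.4485 / 0.07 = 6.407 m/day.

6.41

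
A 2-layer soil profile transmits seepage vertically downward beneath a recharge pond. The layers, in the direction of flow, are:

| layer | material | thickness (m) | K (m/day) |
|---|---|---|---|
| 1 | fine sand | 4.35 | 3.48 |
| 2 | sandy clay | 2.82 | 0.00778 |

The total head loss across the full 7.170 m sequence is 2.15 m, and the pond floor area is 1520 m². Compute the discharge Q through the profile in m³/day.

Flow is perpendicular to layering, so the layers act in series and the equivalent K is the thickness-weighted harmonic mean.
Total thickness L = 4.35 + 2.82 = 7.170 m.
Σ(b_i/K_i) = 4.35/3.48 + 2.82/0.00778 = 363.7 d.
K_eq = L / Σ(b_i/K_i) = 7.170 / 363.7 = 0.01971 m/day.
Q = K_eq · A · (Δh/L) = 0.01971 × 1520 × (2.15/7.170) = 8.985 m³/day.

8.98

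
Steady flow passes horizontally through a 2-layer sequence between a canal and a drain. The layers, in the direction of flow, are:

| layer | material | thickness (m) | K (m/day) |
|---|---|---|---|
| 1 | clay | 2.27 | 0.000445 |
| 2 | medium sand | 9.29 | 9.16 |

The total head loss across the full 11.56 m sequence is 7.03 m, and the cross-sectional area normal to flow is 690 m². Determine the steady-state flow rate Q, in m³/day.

Flow is perpendicular to layering, so the layers act in series and the equivalent K is the thickness-weighted harmonic mean.
Total thickness L = 2.27 + 9.29 = 11.56 m.
Σ(b_i/K_i) = 2.27/0.000445 + 9.29/9.16 = 5102 d.
K_eq = L / Σ(b_i/K_i) = 11.56 / 5102 = 0.002266 m/day.
Q = K_eq · A · (Δh/L) = 0.002266 × 690 × (7.03/11.56) = 0.9507 m³/day.

0.951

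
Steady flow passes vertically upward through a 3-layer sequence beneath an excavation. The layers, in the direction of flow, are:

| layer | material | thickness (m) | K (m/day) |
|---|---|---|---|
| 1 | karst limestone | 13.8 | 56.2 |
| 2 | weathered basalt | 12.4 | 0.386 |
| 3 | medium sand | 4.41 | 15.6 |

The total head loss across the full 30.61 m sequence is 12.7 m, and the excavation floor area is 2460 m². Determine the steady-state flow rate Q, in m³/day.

Flow is perpendicular to layering, so the layers act in series and the equivalent K is the thickness-weighted harmonic mean.
Total thickness L = 13.8 + 12.4 + 4.41 = 30.61 m.
Σ(b_i/K_i) = 13.8/56.2 + 12.4/0.386 + 4.41/15.6 = 32.65 d.
K_eq = L / Σ(b_i/K_i) = 30.61 / 32.65 = 0.9374 m/day.
Q = K_eq · A · (Δh/L) = 0.9374 × 2460 × (12.7/30.61) = 956.8 m³/day.

957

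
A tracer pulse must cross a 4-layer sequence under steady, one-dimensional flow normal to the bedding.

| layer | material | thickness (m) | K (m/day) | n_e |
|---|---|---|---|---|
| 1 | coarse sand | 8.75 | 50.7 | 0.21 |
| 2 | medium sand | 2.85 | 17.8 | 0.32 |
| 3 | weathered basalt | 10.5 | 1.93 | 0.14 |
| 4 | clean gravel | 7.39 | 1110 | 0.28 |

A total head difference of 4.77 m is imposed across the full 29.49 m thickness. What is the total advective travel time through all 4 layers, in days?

7.62

With flow normal to the layers, continuity requires the same specific discharge q through every layer.
Σ(b_i/K_i) = 8.75/50.7 + 2.85/17.8 + 10.5/1.93 + 7.39/1110 = 5.780 d.
q = Δh / Σ(b_i/K_i) = 4.77 / 5.780 = 0.8253 m/day.
In each layer the seepage velocity is v_i = q/n_i, so the layer transit time is t_i = b_i·n_i / q:
  layer 1 (coarse sand): t_1 = 8.75 × 0.21 / 0.8253 = 2.226 d
  layer 2 (medium sand): t_2 = 2.85 × 0.32 / 0.8253 = 1.105 d
  layer 3 (weathered basalt): t_3 = 10.5 × 0.14 / 0.8253 = 1.781 d
  layer 4 (clean gravel): t_4 = 7.39 × 0.28 / 0.8253 = 2.507 d
Total t = Σ t_i = 7.620 days.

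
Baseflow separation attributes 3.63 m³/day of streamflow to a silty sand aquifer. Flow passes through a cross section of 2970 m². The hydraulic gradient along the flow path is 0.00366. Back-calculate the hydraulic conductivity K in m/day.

0.334

Hydraulic gradient i = 0.00366.
From Q = K·A·i, K = Q / (A·i) = 3.63 / (2970 × 0.003660) = 0.3339 m/day.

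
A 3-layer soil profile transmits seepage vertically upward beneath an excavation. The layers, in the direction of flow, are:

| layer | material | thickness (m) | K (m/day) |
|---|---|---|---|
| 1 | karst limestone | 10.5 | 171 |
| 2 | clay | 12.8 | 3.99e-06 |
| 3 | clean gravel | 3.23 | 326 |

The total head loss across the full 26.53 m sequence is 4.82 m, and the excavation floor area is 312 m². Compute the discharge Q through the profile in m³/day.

Flow is perpendicular to layering, so the layers act in series and the equivalent K is the thickness-weighted harmonic mean.
Total thickness L = 10.5 + 12.8 + 3.23 = 26.53 m.
Σ(b_i/K_i) = 10.5/171 + 12.8/3.99e-06 + 3.23/326 = 3.208e+06 d.
K_eq = L / Σ(b_i/K_i) = 26.53 / 3.208e+06 = 8.270e-06 m/day.
Q = K_eq · A · (Δh/L) = 8.270e-06 × 312 × (4.82/26.53) = 0.0004688 m³/day.

0.000469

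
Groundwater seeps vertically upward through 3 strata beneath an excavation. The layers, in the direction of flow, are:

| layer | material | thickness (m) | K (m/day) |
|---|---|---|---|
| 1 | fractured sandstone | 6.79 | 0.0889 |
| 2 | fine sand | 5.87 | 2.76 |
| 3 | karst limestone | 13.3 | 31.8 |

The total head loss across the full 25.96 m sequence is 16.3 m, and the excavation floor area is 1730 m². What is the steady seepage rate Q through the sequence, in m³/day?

Flow is perpendicular to layering, so the layers act in series and the equivalent K is the thickness-weighted harmonic mean.
Total thickness L = 6.79 + 5.87 + 13.3 = 25.96 m.
Σ(b_i/K_i) = 6.79/0.0889 + 5.87/2.76 + 13.3/31.8 = 78.92 d.
K_eq = L / Σ(b_i/K_i) = 25.96 / 78.92 = 0.3289 m/day.
Q = K_eq · A · (Δh/L) = 0.3289 × 1730 × (16.3/25.96) = 357.3 m³/day.

357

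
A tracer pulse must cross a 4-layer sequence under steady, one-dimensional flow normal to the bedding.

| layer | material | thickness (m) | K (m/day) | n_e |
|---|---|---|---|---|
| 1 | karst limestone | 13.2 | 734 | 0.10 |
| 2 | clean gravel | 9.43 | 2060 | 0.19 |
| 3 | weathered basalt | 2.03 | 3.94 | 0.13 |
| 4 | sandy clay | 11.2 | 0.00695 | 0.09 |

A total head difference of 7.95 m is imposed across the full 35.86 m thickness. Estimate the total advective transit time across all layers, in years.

2.43

With flow normal to the layers, continuity requires the same specific discharge q through every layer.
Σ(b_i/K_i) = 13.2/734 + 9.43/2060 + 2.03/3.94 + 11.2/0.00695 = 1612 d.
q = Δh / Σ(b_i/K_i) = 7.95 / 1612 = 0.004932 m/day.
In each layer the seepage velocity is v_i = q/n_i, so the layer transit time is t_i = b_i·n_i / q:
  layer 1 (karst limestone): t_1 = 13.2 × 0.10 / 0.004932 = 267.7 d
  layer 2 (clean gravel): t_2 = 9.43 × 0.19 / 0.004932 = 363.3 d
  layer 3 (weathered basalt): t_3 = 2.03 × 0.13 / 0.004932 = 53.51 d
  layer 4 (sandy clay): t_4 = 11.2 × 0.09 / 0.004932 = 204.4 d
Total t = Σ t_i = 888.9 days = 2.434 years.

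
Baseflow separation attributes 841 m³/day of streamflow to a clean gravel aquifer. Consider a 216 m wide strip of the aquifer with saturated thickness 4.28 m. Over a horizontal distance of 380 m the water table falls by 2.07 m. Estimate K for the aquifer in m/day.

167

Cross-sectional area A = 216 × 4.28 = 924.5 m².
Hydraulic gradient i = Δh / L = 2.07 / 380 = 0.005447.
From Q = K·A·i, K = Q / (A·i) = 841 / (924.5 × 0.005447) = 167.0 m/day.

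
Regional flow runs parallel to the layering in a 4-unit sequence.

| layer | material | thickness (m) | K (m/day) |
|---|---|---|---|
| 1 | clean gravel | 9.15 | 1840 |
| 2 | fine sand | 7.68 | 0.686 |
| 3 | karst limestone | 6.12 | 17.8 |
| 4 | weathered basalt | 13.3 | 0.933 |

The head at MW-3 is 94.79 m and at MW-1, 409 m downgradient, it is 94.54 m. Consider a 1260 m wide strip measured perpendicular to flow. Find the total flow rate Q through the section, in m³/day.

Flow is parallel to layering, so each bed carries its own Darcy discharge and the transmissivities add.
Σ(K_i·b_i) = 1840×9.15 + 0.686×7.68 + 17.8×6.12 + 0.933×13.3 = 16963 m²/day.
Hydraulic gradient i = (94.79 − 94.54) / 409 = 0.25 / 409 = 0.0006112.
Q = Σ(K_i·b_i) · W · i = 16963 × 1260 × 0.0006112 = 13064 m³/day.

13100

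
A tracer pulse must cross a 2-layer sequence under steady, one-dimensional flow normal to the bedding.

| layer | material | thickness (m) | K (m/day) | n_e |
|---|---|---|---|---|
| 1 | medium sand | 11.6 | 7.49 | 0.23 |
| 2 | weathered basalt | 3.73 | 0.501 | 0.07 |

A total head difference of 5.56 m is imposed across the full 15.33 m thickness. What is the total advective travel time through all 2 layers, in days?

With flow normal to the layers, continuity requires the same specific discharge q through every layer.
Σ(b_i/K_i) = 11.6/7.49 + 3.73/0.501 = 8.994 d.
q = Δh / Σ(b_i/K_i) = 5.56 / 8.994 = 0.6182 m/day.
In each layer the seepage velocity is v_i = q/n_i, so the layer transit time is t_i = b_i·n_i / q:
  layer 1 (medium sand): t_1 = 11.6 × 0.23 / 0.6182 = 4.316 d
  layer 2 (weathered basalt): t_2 = 3.73 × 0.07 / 0.6182 = 0.4224 d
Total t = Σ t_i = 4.738 days.

4.74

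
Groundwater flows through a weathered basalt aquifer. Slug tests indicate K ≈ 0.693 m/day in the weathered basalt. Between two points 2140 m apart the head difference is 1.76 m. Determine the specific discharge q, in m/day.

Hydraulic gradient i = Δh / L = 1.76 / 2140 = 0.0008224.
Specific discharge q = K · i = 0.6930 × 0.0008224 = 0.0005699 m/day.

0.000570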